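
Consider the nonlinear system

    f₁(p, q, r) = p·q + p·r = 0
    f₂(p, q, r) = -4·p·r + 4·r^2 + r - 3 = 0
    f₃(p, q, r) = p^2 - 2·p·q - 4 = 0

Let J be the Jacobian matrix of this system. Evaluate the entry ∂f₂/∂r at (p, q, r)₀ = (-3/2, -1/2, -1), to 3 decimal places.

-1.000

∂f₂/∂r = -4·p + 8·r + 1.
At (-3/2, -1/2, -1) this is -1.000.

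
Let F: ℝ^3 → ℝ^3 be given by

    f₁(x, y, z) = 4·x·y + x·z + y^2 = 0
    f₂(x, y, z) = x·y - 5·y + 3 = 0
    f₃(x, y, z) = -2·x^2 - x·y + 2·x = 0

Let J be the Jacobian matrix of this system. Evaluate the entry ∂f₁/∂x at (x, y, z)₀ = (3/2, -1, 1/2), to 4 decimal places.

∂f₁/∂x = 4·y + z.
At (3/2, -1, 1/2) this is -3.5000.

-3.5000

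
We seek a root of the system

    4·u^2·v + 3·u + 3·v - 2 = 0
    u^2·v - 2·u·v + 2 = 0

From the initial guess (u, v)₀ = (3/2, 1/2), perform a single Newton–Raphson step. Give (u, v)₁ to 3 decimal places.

(-0.529, 1.314)

At (3/2, 1/2): F = (8.500, 1.625).
Jacobian J = [[8·u·v + 3, 4·u^2 + 3], [2·u·v - 2·v, u^2 - 2·u]].
At the point, J = [[9.000, 12.000], [0.500, -0.750]] (det J = -12.750).
Solving J·Δ = −F gives Δ = (-2.029, 0.814).
Then the next iterate is (u, v)₁ = (-0.529, 1.314).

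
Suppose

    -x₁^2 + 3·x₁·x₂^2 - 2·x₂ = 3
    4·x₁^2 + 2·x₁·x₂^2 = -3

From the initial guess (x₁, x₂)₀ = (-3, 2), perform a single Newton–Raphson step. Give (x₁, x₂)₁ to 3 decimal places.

At (-3, 2): F = (-52.000, 15.000).
Jacobian J = [[-2·x₁ + 3·x₂^2, 6·x₁·x₂ - 2], [8·x₁ + 2·x₂^2, 4·x₁·x₂]].
At the point, J = [[18.000, -38.000], [-16.000, -24.000]] (det J = -1040.000).
Solving J·Δ = −F gives Δ = (1.748, -0.540).
Then the next iterate is (x₁, x₂)₁ = (-1.252, 1.460).

(-1.252, 1.460)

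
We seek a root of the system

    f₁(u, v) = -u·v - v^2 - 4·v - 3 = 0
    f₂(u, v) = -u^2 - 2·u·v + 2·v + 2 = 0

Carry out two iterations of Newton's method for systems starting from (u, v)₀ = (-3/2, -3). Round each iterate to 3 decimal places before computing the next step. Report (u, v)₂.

At (-3/2, -3): F = (-4.500, -15.250).
Jacobian J = [[-v, -u - 2·v - 4], [-2·u - 2·v, -2·u + 2]].
At the point, J = [[3.000, 3.500], [9.000, 5.000]] (det J = -16.500).
Solving J·Δ = −F gives Δ = (1.871, -0.318).
Then the next iterate is (u, v)₁ = (0.371, -3.318).
Round to (0.371, -3.318) and repeat: F = (0.49385, -2.31169), J = [[3.318, 2.265], [5.894, 1.258]].
Δ = (0.638, -1.153), so (u, v)₂ = (1.009, -4.471).

(1.009, -4.471)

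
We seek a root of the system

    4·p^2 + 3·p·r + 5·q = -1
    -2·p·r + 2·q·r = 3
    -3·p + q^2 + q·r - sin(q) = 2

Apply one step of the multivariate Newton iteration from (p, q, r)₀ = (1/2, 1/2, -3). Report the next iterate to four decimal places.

(-0.0031, -0.5031, -1.3333)

At (1/2, 1/2, -3): F = (0.0000, -3.0000, -5.229426).
Jacobian J = [[8·p + 3·r, 5, 3·p], [-2·r, 2·r, -2·p + 2·q], [-3, 2·q + r - cos(q), q]].
At the point, J = [[-5.0000, 5.0000, 1.5000], [6.0000, -6.0000, 0.0000], [-3.0000, -2.877583, 0.5000]] (det J = -52.898243).
Solving J·Δ = −F gives Δ = (-0.5031, -1.0031, 1.6667).
Then the next iterate is (p, q, r)₁ = (-0.0031, -0.5031, -1.3333).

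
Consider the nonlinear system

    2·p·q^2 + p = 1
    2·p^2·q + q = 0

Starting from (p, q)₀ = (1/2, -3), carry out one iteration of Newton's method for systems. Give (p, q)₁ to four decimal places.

(-1.4000, -7.6000)

At (1/2, -3): F = (8.5000, -4.5000).
Jacobian J = [[2·q^2 + 1, 4·p·q], [4·p·q, 2·p^2 + 1]].
At the point, J = [[19.0000, -6.0000], [-6.0000, 1.5000]] (det J = -7.5000).
Solving J·Δ = −F gives Δ = (-1.9000, -4.6000).
Then the next iterate is (p, q)₁ = (-1.4000, -7.6000).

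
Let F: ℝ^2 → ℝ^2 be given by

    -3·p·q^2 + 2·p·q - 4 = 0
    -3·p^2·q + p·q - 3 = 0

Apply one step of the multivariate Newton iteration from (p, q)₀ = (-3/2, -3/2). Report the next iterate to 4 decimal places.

At (-3/2, -3/2): F = (10.6250, 9.3750).
Jacobian J = [[-3·q^2 + 2·q, -6·p·q + 2·p], [-6·p·q + q, -3·p^2 + p]].
At the point, J = [[-9.7500, -16.5000], [-15.0000, -8.2500]] (det J = -167.0625).
Solving J·Δ = −F gives Δ = (0.4012, 0.4068).
Then the next iterate is (p, q)₁ = (-1.0988, -1.0932).

(-1.0988, -1.0932)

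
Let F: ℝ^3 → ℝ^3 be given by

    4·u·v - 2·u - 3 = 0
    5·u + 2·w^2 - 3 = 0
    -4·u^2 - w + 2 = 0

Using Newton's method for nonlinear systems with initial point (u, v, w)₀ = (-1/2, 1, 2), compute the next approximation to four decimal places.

At (-1/2, 1, 2): F = (-4.0000, 2.5000, -1.0000).
Jacobian J = [[4·v - 2, 4·u, 0], [5, 0, 4·w], [-8·u, 0, -1]].
At the point, J = [[2.0000, -2.0000, 0.0000], [5.0000, 0.0000, 8.0000], [4.0000, 0.0000, -1.0000]] (det J = -74.0000).
Solving J·Δ = −F gives Δ = (0.1486, -1.8514, -0.4054).
Then the next iterate is (u, v, w)₁ = (-0.3514, -0.8514, 1.5946).

(-0.3514, -0.8514, 1.5946)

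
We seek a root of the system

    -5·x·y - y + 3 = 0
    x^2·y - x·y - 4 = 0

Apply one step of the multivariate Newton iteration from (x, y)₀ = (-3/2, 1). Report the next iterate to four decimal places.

At (-3/2, 1): F = (9.5000, -0.2500).
Jacobian J = [[-5·y, -5·x - 1], [2·x·y - y, x^2 - x]].
At the point, J = [[-5.0000, 6.5000], [-4.0000, 3.7500]] (det J = 7.2500).
Solving J·Δ = −F gives Δ = (-5.1379, -5.4138).
Then the next iterate is (x, y)₁ = (-6.6379, -4.4138).

(-6.6379, -4.4138)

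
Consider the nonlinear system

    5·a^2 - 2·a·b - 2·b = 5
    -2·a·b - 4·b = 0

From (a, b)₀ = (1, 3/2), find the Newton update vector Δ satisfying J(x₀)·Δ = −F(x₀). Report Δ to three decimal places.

At (1, 3/2): F = (-6.000, -9.000).
Jacobian J = [[10·a - 2·b, -2·a - 2], [-2·b, -2·a - 4]].
At the point, J = [[7.000, -4.000], [-3.000, -6.000]] (det J = -54.000).
Solving J·Δ = −F gives Δ = (0.000, -1.500).

(0.000, -1.500)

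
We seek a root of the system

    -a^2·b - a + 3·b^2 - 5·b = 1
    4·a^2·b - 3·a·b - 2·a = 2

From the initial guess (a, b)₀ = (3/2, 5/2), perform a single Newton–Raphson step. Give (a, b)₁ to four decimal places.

At (3/2, 5/2): F = (-1.8750, 6.2500).
Jacobian J = [[-2·a·b - 1, -a^2 + 6·b - 5], [8·a·b - 3·b - 2, 4·a^2 - 3·a]].
At the point, J = [[-8.5000, 7.7500], [20.5000, 4.5000]] (det J = -197.1250).
Solving J·Δ = −F gives Δ = (-0.2885, -0.0745).
Then the next iterate is (a, b)₁ = (1.2115, 2.4255).

(1.2115, 2.4255)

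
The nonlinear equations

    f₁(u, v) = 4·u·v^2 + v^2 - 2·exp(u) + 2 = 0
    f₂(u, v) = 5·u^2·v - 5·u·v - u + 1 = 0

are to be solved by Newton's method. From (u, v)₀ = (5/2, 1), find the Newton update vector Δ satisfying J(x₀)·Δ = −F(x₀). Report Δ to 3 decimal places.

At (5/2, 1): F = (-11.36499, 17.250).
Jacobian J = [[4·v^2 - 2·exp(u), 8·u·v + 2·v], [10·u·v - 5·v - 1, 5·u^2 - 5·u]].
At the point, J = [[-20.36499, 22.000], [19.000, 18.750]] (det J = -799.84352).
Solving J·Δ = −F gives Δ = (-0.741, -0.169).

(-0.741, -0.169)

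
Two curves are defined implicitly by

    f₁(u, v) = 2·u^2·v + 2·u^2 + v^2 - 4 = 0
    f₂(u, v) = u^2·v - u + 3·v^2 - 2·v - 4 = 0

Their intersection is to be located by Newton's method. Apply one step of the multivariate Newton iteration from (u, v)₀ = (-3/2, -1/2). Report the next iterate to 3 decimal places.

(-3.144, -1.481)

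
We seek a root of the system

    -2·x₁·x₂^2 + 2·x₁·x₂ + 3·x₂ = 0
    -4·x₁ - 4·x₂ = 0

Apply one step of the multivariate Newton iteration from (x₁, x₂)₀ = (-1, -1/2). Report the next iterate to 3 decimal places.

(-4.000, 4.000)

At (-1, -1/2): F = (0.000, 6.000).
Jacobian J = [[-2·x₂^2 + 2·x₂, -4·x₁·x₂ + 2·x₁ + 3], [-4, -4]].
At the point, J = [[-1.500, -1.000], [-4.000, -4.000]] (det J = 2.000).
Solving J·Δ = −F gives Δ = (-3.000, 4.500).
Then the next iterate is (x₁, x₂)₁ = (-4.000, 4.000).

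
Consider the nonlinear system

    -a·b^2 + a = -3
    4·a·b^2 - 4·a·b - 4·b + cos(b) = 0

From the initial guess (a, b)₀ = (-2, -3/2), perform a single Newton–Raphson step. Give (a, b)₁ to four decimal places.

(-2.2960, -0.5217)

At (-2, -3/2): F = (5.5000, -23.929263).
Jacobian J = [[-b^2 + 1, -2·a·b], [4·b^2 - 4·b, 8·a·b - 4·a - sin(b) - 4]].
At the point, J = [[-1.2500, -6.0000], [15.0000, 28.997495]] (det J = 53.753131).
Solving J·Δ = −F gives Δ = (-0.2960, 0.9783).
Then the next iterate is (a, b)₁ = (-2.2960, -0.5217).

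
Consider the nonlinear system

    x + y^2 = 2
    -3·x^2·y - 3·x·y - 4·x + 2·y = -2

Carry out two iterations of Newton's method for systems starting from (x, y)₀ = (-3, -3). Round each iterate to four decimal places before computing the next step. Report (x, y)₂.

(-1.2655, -1.8371)

At (-3, -3): F = (4.0000, 62.0000).
Jacobian J = [[1, 2·y], [-6·x·y - 3·y - 4, -3·x^2 - 3·x + 2]].
At the point, J = [[1.0000, -6.0000], [-49.0000, -16.0000]] (det J = -310.0000).
Solving J·Δ = −F gives Δ = (0.9935, 0.8323).
Then the next iterate is (x, y)₁ = (-2.0065, -2.1677).
Round to (-2.0065, -2.1677) and repeat: F = (0.692423, 18.823885), J = [[1.0000, -4.3354], [-23.593840, -4.058627]].
Δ = (0.7410, 0.3306), so (x, y)₂ = (-1.2655, -1.8371).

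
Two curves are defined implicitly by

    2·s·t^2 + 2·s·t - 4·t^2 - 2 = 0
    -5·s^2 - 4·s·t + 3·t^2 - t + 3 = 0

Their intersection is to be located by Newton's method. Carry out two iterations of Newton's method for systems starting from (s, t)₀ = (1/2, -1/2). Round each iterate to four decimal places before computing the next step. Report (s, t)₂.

(0.9804, -0.8407)

At (1/2, -1/2): F = (-3.2500, 4.0000).
Jacobian J = [[2·t^2 + 2·t, 4·s·t + 2·s - 8·t], [-10·s - 4·t, -4·s + 6·t - 1]].
At the point, J = [[-0.5000, 4.0000], [-3.0000, -6.0000]] (det J = 15.0000).
Solving J·Δ = −F gives Δ = (-0.2333, 0.7833).
Then the next iterate is (s, t)₁ = (0.2667, 0.2833).
Round to (0.2667, 0.2833) and repeat: F = (-2.127113, 2.299608), J = [[0.727118, -1.430776], [-3.8002, -0.3670]].
Δ = (0.7137, -1.1240), so (s, t)₂ = (0.9804, -0.8407).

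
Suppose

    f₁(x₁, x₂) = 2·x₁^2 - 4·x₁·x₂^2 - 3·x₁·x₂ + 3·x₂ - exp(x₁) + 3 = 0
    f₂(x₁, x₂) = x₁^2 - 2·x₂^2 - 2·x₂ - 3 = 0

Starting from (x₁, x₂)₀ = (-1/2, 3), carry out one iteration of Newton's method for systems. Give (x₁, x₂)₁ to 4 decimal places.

(-0.4412, 1.0851)

At (-1/2, 3): F = (34.393469, -26.7500).
Jacobian J = [[4·x₁ - 4·x₂^2 - 3·x₂ - exp(x₁), -8·x₁·x₂ - 3·x₁ + 3], [2·x₁, -4·x₂ - 2]].
At the point, J = [[-47.606531, 16.5000], [-1.0000, -14.0000]] (det J = 682.991429).
Solving J·Δ = −F gives Δ = (0.0588, -1.9149).
Then the next iterate is (x₁, x₂)₁ = (-0.4412, 1.0851).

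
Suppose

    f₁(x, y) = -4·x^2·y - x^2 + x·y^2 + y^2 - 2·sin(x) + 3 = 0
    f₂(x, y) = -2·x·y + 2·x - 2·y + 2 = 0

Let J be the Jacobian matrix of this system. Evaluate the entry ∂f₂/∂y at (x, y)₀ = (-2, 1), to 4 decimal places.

2.0000

∂f₂/∂y = -2·x - 2.
At (-2, 1) this is 2.0000.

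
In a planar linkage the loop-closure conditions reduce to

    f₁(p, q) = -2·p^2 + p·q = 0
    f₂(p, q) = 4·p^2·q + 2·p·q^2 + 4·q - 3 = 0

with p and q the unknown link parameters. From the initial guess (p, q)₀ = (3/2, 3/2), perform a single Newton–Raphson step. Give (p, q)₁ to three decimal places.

At (3/2, 3/2): F = (-2.250, 23.250).
Jacobian J = [[-4·p + q, p], [8·p·q + 2·q^2, 4·p^2 + 4·p·q + 4]].
At the point, J = [[-4.500, 1.500], [22.500, 22.000]] (det J = -132.750).
Solving J·Δ = −F gives Δ = (-0.636, -0.407).
Then the next iterate is (p, q)₁ = (0.864, 1.093).

(0.864, 1.093)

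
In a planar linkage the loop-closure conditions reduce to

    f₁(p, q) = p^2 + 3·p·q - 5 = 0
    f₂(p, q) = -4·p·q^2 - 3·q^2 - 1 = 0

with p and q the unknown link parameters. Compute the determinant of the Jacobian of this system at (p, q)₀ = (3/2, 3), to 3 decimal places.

-486.000

J = [[2·p + 3·q, 3·p], [-4·q^2, -8·p·q - 6·q]].
At the point, J = [[12.000, 4.500], [-36.000, -54.000]].
det J = -486.000.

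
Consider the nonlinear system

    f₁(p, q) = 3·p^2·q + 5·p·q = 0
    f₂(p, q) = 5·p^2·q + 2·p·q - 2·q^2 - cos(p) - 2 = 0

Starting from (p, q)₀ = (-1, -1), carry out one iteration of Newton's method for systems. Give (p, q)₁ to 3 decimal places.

At (-1, -1): F = (2.000, -7.54030).
Jacobian J = [[6·p·q + 5·q, 3·p^2 + 5·p], [10·p·q + 2·q + sin(p), 5·p^2 + 2·p - 4·q]].
At the point, J = [[1.000, -2.000], [7.15853, 7.000]] (det J = 21.31706).
Solving J·Δ = −F gives Δ = (0.051, 1.025).
Then the next iterate is (p, q)₁ = (-0.949, 0.025).

(-0.949, 0.025)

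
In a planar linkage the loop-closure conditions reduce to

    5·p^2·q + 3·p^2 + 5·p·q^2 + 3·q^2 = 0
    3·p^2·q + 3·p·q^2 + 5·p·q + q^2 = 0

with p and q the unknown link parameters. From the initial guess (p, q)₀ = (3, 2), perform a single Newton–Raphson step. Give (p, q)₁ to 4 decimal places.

At (3, 2): F = (189.0000, 124.0000).
Jacobian J = [[10·p·q + 6·p + 5·q^2, 5·p^2 + 10·p·q + 6·q], [6·p·q + 3·q^2 + 5·q, 3·p^2 + 6·p·q + 5·p + 2·q]].
At the point, J = [[98.0000, 117.0000], [58.0000, 82.0000]] (det J = 1250.0000).
Solving J·Δ = −F gives Δ = (-0.7920, -0.9520).
Then the next iterate is (p, q)₁ = (2.2080, 1.0480).

(2.2080, 1.0480)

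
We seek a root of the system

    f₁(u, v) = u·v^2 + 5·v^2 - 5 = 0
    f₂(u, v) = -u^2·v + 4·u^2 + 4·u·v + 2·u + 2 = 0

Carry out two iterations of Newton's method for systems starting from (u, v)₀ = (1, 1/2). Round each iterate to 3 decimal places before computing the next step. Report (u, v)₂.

At (1, 1/2): F = (-3.500, 9.500).
Jacobian J = [[v^2, 2·u·v + 10·v], [-2·u·v + 8·u + 4·v + 2, -u^2 + 4·u]].
At the point, J = [[0.250, 6.000], [11.000, 3.000]] (det J = -65.250).
Solving J·Δ = −F gives Δ = (-1.034, 0.626).
Then the next iterate is (u, v)₁ = (-0.034, 1.126).
Round to (-0.034, 1.126) and repeat: F = (1.29627, 1.78219), J = [[1.26788, 11.18343], [6.30857, -0.13716]].
Δ = (-0.284, -0.084), so (u, v)₂ = (-0.318, 1.042).

(-0.318, 1.042)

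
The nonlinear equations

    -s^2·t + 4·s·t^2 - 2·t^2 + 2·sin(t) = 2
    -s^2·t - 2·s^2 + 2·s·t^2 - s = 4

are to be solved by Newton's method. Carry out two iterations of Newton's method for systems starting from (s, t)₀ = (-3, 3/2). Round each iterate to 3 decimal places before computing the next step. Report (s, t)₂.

(-0.467, 0.928)

At (-3, 3/2): F = (-45.00501, -46.000).
Jacobian J = [[-2·s·t + 4·t^2, -s^2 + 8·s·t - 4·t + 2·cos(t)], [-2·s·t - 4·s + 2·t^2 - 1, -s^2 + 4·s·t]].
At the point, J = [[18.000, -50.85853], [24.500, -27.000]] (det J = 760.03388).
Solving J·Δ = −F gives Δ = (1.479, -0.361).
Then the next iterate is (s, t)₁ = (-1.521, 1.139).
Round to (-1.521, 1.139) and repeat: F = (-13.30612, -13.68734), J = [[8.65412, -19.89179], [11.14348, -9.24312]].
Δ = (1.054, -0.211), so (s, t)₂ = (-0.467, 0.928).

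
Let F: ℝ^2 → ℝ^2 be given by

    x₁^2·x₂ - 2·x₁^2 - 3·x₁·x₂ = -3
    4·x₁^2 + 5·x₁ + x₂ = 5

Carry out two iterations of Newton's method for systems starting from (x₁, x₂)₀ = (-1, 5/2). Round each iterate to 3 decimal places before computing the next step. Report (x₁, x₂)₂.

At (-1, 5/2): F = (11.000, -3.500).
Jacobian J = [[2·x₁·x₂ - 4·x₁ - 3·x₂, x₁^2 - 3·x₁], [8·x₁ + 5, 1]].
At the point, J = [[-8.500, 4.000], [-3.000, 1.000]] (det J = 3.500).
Solving J·Δ = −F gives Δ = (-7.143, -17.929).
Then the next iterate is (x₁, x₂)₁ = (-8.143, -15.429).
Round to (-8.143, -15.429) and repeat: F = (-1529.60500, 204.08980), J = [[330.13569, 90.73745], [-60.144, 1.000]].
Δ = (3.464, 4.254), so (x₁, x₂)₂ = (-4.679, -11.175).

(-4.679, -11.175)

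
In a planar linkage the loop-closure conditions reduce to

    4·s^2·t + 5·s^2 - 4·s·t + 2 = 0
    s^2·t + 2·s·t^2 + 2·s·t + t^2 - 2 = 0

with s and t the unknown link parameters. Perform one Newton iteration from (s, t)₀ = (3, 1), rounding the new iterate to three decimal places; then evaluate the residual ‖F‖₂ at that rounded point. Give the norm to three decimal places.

At (3, 1): F = (71.000, 20.000).
Jacobian J = [[8·s·t + 10·s - 4·t, 4·s^2 - 4·s], [2·s·t + 2·t^2 + 2·t, s^2 + 4·s·t + 2·s + 2·t]].
At the point, J = [[50.000, 24.000], [10.000, 29.000]] (det J = 1210.000).
Solving J·Δ = −F gives Δ = (-1.305, -0.240).
Then the next iterate is (s, t)₁ = (1.695, 0.760).
Re-evaluating at (1.695, 0.760): F = (19.94632, 5.29556), so ‖F‖₂ = 20.637.

20.637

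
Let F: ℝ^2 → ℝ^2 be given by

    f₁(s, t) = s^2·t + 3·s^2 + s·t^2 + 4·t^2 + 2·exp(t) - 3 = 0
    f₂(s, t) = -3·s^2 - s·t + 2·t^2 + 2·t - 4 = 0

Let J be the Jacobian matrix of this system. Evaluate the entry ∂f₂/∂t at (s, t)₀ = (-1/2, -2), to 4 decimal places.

-5.5000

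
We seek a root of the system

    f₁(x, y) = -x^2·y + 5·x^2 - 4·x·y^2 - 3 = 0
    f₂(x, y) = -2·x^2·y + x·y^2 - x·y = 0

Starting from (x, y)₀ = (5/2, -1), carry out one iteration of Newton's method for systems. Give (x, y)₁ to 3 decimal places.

At (5/2, -1): F = (24.500, 17.500).
Jacobian J = [[-2·x·y + 10·x - 4·y^2, -x^2 - 8·x·y], [-4·x·y + y^2 - y, -2·x^2 + 2·x·y - x]].
At the point, J = [[26.000, 13.750], [12.000, -20.000]] (det J = -685.000).
Solving J·Δ = −F gives Δ = (-1.067, 0.235).
Then the next iterate is (x, y)₁ = (1.433, -0.765).

(1.433, -0.765)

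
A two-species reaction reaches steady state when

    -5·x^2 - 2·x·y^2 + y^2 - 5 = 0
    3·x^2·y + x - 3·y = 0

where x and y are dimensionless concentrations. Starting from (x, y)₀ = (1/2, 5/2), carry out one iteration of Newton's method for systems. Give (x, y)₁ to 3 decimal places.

(0.143, -1.127)

At (1/2, 5/2): F = (-6.250, -5.125).
Jacobian J = [[-10·x - 2·y^2, -4·x·y + 2·y], [6·x·y + 1, 3·x^2 - 3]].
At the point, J = [[-17.500, 0.000], [8.500, -2.250]] (det J = 39.375).
Solving J·Δ = −F gives Δ = (-0.357, -3.627).
Then the next iterate is (x, y)₁ = (0.143, -1.127).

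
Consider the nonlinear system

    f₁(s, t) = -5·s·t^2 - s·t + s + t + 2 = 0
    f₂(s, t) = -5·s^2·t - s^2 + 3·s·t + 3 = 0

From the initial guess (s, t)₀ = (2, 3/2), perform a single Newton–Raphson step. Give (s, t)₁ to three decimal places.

At (2, 3/2): F = (-20.000, -22.000).
Jacobian J = [[-5·t^2 - t + 1, -10·s·t - s + 1], [-10·s·t - 2·s + 3·t, -5·s^2 + 3·s]].
At the point, J = [[-11.750, -31.000], [-29.500, -14.000]] (det J = -750.000).
Solving J·Δ = −F gives Δ = (-0.536, -0.442).
Then the next iterate is (s, t)₁ = (1.464, 1.058).

(1.464, 1.058)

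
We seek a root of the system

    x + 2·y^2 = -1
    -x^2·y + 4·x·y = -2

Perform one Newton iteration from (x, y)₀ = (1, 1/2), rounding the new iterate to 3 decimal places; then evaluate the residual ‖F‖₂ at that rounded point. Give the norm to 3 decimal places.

2.295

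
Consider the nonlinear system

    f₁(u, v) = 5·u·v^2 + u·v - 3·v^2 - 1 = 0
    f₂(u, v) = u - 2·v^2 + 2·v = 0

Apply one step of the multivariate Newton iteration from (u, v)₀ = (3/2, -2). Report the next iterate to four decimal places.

(1.6692, -0.9669)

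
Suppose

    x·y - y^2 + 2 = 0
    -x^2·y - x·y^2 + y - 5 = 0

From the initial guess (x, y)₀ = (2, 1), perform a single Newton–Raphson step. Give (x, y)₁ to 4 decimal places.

(-1.0000, 1.7143)

At (2, 1): F = (3.0000, -10.0000).
Jacobian J = [[y, x - 2·y], [-2·x·y - y^2, -x^2 - 2·x·y + 1]].
At the point, J = [[1.0000, 0.0000], [-5.0000, -7.0000]] (det J = -7.0000).
Solving J·Δ = −F gives Δ = (-3.0000, 0.7143).
Then the next iterate is (x, y)₁ = (-1.0000, 1.7143).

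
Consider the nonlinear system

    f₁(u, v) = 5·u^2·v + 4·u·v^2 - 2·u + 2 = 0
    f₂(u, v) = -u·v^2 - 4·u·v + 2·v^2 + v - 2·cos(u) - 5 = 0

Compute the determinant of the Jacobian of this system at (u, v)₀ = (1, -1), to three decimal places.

54.049

J = [[10·u·v + 4·v^2 - 2, 5·u^2 + 8·u·v], [-v^2 - 4·v + 2·sin(u), -2·u·v - 4·u + 4·v + 1]].
At the point, J = [[-8.000, -3.000], [4.68294, -5.000]].
det J = 54.049.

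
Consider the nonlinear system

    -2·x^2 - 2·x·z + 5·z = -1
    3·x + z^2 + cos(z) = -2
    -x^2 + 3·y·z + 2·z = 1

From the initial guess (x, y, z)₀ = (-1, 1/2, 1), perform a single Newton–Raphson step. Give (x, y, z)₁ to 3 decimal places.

(-0.830, 0.943, 0.094)

At (-1, 1/2, 1): F = (6.000, 0.54030, 1.500).
Jacobian J = [[-4·x - 2·z, 0, -2·x + 5], [3, 0, 2·z - sin(z)], [-2·x, 3·z, 3·y + 2]].
At the point, J = [[2.000, 0.000, 7.000], [3.000, 0.000, 1.15853], [2.000, 3.000, 3.500]] (det J = 56.04883).
Solving J·Δ = −F gives Δ = (0.170, 0.443, -0.906).
Then the next iterate is (x, y, z)₁ = (-0.830, 0.943, 0.094).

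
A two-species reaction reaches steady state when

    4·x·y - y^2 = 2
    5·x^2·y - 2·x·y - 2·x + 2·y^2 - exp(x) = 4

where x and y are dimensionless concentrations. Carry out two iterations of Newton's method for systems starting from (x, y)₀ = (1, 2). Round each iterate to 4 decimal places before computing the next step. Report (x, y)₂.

At (1, 2): F = (2.0000, 5.281718).
Jacobian J = [[4·y, 4·x - 2·y], [10·x·y - 2·y - exp(x) - 2, 5·x^2 - 2·x + 4·y]].
At the point, J = [[8.0000, 0.0000], [11.281718, 11.0000]] (det J = 88.0000).
Solving J·Δ = −F gives Δ = (-0.2500, -0.2238).
Then the next iterate is (x, y)₁ = (0.7500, 1.7762).
Round to (0.7500, 1.7762) and repeat: F = (0.173714, 1.024035), J = [[7.1048, -0.5524], [5.652100, 8.4173]].
Δ = (-0.0322, -0.1000), so (x, y)₂ = (0.7178, 1.6762).

(0.7178, 1.6762)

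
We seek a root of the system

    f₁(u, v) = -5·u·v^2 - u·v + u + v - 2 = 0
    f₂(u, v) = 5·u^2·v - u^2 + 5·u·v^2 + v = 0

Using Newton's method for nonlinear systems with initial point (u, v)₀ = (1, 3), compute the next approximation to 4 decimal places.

At (1, 3): F = (-46.0000, 62.0000).
Jacobian J = [[-5·v^2 - v + 1, -10·u·v - u + 1], [10·u·v - 2·u + 5·v^2, 5·u^2 + 10·u·v + 1]].
At the point, J = [[-47.0000, -30.0000], [73.0000, 36.0000]] (det J = 498.0000).
Solving J·Δ = −F gives Δ = (-0.4096, -0.8916).
Then the next iterate is (u, v)₁ = (0.5904, 2.1084).

(0.5904, 2.1084)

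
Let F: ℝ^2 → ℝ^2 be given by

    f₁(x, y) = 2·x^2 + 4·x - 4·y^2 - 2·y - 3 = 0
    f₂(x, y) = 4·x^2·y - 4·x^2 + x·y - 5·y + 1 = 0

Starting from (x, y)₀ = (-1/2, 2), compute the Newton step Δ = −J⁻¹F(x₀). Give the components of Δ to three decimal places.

(-1.150, -1.489)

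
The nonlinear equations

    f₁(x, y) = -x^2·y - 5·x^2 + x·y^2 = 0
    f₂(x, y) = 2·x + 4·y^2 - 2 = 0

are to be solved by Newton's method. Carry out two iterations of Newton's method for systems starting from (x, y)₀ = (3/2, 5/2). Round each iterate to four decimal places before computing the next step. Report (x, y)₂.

At (3/2, 5/2): F = (-7.5000, 26.0000).
Jacobian J = [[-2·x·y - 10·x + y^2, -x^2 + 2·x·y], [2, 8·y]].
At the point, J = [[-16.2500, 5.2500], [2.0000, 20.0000]] (det J = -335.5000).
Solving J·Δ = −F gives Δ = (-0.8539, -1.2146).
Then the next iterate is (x, y)₁ = (0.6461, 1.2854).
Round to (0.6461, 1.2854) and repeat: F = (-1.556289, 5.901213), J = [[-6.469741, 1.243549], [2.0000, 10.2832]].
Δ = (-0.3382, -0.5081), so (x, y)₂ = (0.3079, 0.7773).

(0.3079, 0.7773)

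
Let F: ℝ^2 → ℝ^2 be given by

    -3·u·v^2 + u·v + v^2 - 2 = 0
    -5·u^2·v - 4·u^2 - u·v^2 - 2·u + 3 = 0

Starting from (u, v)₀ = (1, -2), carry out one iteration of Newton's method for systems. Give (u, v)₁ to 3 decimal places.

At (1, -2): F = (-12.000, 3.000).
Jacobian J = [[-3·v^2 + v, -6·u·v + u + 2·v], [-10·u·v - 8·u - v^2 - 2, -5·u^2 - 2·u·v]].
At the point, J = [[-14.000, 9.000], [6.000, -1.000]] (det J = -40.000).
Solving J·Δ = −F gives Δ = (-0.375, 0.750).
Then the next iterate is (u, v)₁ = (0.625, -1.250).

(0.625, -1.250)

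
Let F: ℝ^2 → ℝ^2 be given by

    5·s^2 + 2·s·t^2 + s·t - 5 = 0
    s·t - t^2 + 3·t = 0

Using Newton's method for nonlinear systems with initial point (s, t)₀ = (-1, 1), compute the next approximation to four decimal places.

(-2.0000, 1.8000)

At (-1, 1): F = (-3.0000, 1.0000).
Jacobian J = [[10·s + 2·t^2 + t, 4·s·t + s], [t, s - 2·t + 3]].
At the point, J = [[-7.0000, -5.0000], [1.0000, 0.0000]] (det J = 5.0000).
Solving J·Δ = −F gives Δ = (-1.0000, 0.8000).
Then the next iterate is (s, t)₁ = (-2.0000, 1.8000).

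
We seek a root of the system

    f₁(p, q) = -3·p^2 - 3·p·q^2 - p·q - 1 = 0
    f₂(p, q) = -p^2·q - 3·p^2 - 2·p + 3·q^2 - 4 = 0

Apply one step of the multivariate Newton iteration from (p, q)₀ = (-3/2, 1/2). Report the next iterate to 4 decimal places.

At (-3/2, 1/2): F = (-5.8750, -8.1250).
Jacobian J = [[-6·p - 3·q^2 - q, -6·p·q - p], [-2·p·q - 6·p - 2, -p^2 + 6·q]].
At the point, J = [[7.7500, 6.0000], [8.5000, 0.7500]] (det J = -45.1875).
Solving J·Δ = −F gives Δ = (0.9813, -0.2884).
Then the next iterate is (p, q)₁ = (-0.5187, 0.2116).

(-0.5187, 0.2116)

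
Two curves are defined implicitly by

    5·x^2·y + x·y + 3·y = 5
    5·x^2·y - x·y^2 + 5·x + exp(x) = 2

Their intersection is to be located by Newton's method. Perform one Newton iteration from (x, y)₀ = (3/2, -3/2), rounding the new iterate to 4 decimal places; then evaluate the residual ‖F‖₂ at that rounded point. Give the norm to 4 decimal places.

17.7823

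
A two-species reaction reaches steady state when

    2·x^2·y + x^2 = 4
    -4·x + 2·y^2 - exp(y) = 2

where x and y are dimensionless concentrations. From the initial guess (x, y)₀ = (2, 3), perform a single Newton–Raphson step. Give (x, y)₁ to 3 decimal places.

(1.499, 1.753)

At (2, 3): F = (24.000, -12.08554).
Jacobian J = [[4·x·y + 2·x, 2·x^2], [-4, 4·y - exp(y)]].
At the point, J = [[28.000, 8.000], [-4.000, -8.08554]] (det J = -194.39503).
Solving J·Δ = −F gives Δ = (-0.501, -1.247).
Then the next iterate is (x, y)₁ = (1.499, 1.753).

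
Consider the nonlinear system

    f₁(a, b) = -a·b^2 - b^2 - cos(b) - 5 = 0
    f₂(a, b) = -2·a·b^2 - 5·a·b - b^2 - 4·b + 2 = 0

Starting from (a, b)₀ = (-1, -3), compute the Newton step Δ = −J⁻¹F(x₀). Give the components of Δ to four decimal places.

(-0.4751, 1.8851)

At (-1, -3): F = (-4.010008, 8.0000).
Jacobian J = [[-b^2, -2·a·b - 2·b + sin(b)], [-2·b^2 - 5·b, -4·a·b - 5·a - 2·b - 4]].
At the point, J = [[-9.0000, -0.141120], [-3.0000, -5.0000]] (det J = 44.576640).
Solving J·Δ = −F gives Δ = (-0.4751, 1.8851).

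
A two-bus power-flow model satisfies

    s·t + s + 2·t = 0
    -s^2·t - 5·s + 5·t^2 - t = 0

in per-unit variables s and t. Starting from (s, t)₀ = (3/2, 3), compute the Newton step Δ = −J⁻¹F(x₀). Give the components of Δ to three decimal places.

(-1.435, -1.788)

At (3/2, 3): F = (12.000, 27.750).
Jacobian J = [[t + 1, s + 2], [-2·s·t - 5, -s^2 + 10·t - 1]].
At the point, J = [[4.000, 3.500], [-14.000, 26.750]] (det J = 156.000).
Solving J·Δ = −F gives Δ = (-1.435, -1.788).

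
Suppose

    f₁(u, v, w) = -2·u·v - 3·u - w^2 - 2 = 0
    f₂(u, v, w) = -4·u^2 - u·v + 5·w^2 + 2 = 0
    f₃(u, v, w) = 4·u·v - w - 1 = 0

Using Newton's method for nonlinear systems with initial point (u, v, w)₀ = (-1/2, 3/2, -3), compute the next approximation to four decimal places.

(-0.5200, 0.1727, -1.4655)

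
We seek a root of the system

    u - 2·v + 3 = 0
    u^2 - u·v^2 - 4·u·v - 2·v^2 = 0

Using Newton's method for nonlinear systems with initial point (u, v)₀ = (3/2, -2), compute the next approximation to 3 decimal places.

(-1.614, 0.693)

At (3/2, -2): F = (8.500, 0.250).
Jacobian J = [[1, -2], [2·u - v^2 - 4·v, -2·u·v - 4·u - 4·v]].
At the point, J = [[1.000, -2.000], [7.000, 8.000]] (det J = 22.000).
Solving J·Δ = −F gives Δ = (-3.114, 2.693).
Then the next iterate is (u, v)₁ = (-1.614, 0.693).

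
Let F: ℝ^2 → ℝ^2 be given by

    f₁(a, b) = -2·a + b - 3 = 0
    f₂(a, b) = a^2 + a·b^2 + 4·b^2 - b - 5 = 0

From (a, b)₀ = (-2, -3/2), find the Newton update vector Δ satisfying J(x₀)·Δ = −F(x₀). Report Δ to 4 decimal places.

(0.0952, 0.6905)

At (-2, -3/2): F = (-0.5000, 5.0000).
Jacobian J = [[-2, 1], [2·a + b^2, 2·a·b + 8·b - 1]].
At the point, J = [[-2.0000, 1.0000], [-1.7500, -7.0000]] (det J = 15.7500).
Solving J·Δ = −F gives Δ = (0.0952, 0.6905).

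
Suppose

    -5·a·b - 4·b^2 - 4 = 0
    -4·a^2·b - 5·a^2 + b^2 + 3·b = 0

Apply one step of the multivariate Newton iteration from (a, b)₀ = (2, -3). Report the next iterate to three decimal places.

(1.702, -1.966)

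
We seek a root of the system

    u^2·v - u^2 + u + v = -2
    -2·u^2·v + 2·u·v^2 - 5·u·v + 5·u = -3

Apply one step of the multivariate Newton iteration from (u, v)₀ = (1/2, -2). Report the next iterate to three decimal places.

(-0.392, -3.228)

At (1/2, -2): F = (-0.250, 15.500).
Jacobian J = [[2·u·v - 2·u + 1, u^2 + 1], [-4·u·v + 2·v^2 - 5·v + 5, -2·u^2 + 4·u·v - 5·u]].
At the point, J = [[-2.000, 1.250], [27.000, -7.000]] (det J = -19.750).
Solving J·Δ = −F gives Δ = (-0.892, -1.228).
Then the next iterate is (u, v)₁ = (-0.392, -3.228).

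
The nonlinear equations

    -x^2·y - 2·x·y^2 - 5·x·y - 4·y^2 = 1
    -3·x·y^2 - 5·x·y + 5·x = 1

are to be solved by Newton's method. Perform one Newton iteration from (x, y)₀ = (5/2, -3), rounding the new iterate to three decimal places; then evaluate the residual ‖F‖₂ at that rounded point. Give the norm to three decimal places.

At (5/2, -3): F = (-25.750, -18.500).
Jacobian J = [[-2·x·y - 2·y^2 - 5·y, -x^2 - 4·x·y - 5·x - 8·y], [-3·y^2 - 5·y + 5, -6·x·y - 5·x]].
At the point, J = [[12.000, 35.250], [-7.000, 32.500]] (det J = 636.750).
Solving J·Δ = −F gives Δ = (0.290, 0.632).
Then the next iterate is (x, y)₁ = (2.790, -2.368).
Re-evaluating at (2.790, -2.368): F = (-3.25277, -0.95054), so ‖F‖₂ = 3.389.

3.389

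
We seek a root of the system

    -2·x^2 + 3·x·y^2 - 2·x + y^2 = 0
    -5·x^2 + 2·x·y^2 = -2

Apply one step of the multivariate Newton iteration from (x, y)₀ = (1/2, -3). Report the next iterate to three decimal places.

(0.145, -2.145)

At (1/2, -3): F = (21.000, 9.750).
Jacobian J = [[-4·x + 3·y^2 - 2, 6·x·y + 2·y], [-10·x + 2·y^2, 4·x·y]].
At the point, J = [[23.000, -15.000], [13.000, -6.000]] (det J = 57.000).
Solving J·Δ = −F gives Δ = (-0.355, 0.855).
Then the next iterate is (x, y)₁ = (0.145, -2.145).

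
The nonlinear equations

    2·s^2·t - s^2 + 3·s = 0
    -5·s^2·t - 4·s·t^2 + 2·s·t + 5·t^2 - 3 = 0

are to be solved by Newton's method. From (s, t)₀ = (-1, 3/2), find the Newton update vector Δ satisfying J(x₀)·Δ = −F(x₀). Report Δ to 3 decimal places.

(-0.882, 0.059)

At (-1, 3/2): F = (-1.000, 6.750).
Jacobian J = [[4·s·t - 2·s + 3, 2·s^2], [-10·s·t - 4·t^2 + 2·t, -5·s^2 - 8·s·t + 2·s + 10·t]].
At the point, J = [[-1.000, 2.000], [9.000, 20.000]] (det J = -38.000).
Solving J·Δ = −F gives Δ = (-0.882, 0.059).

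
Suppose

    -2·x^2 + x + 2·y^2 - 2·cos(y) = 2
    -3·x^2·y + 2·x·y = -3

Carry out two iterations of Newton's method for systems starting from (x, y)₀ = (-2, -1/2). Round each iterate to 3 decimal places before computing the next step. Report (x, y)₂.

(1.029, -0.346)

At (-2, -1/2): F = (-13.25517, 11.000).
Jacobian J = [[-4·x + 1, 4·y + 2·sin(y)], [-6·x·y + 2·y, -3·x^2 + 2·x]].
At the point, J = [[9.000, -2.95885], [-7.000, -16.000]] (det J = -164.71196).
Solving J·Δ = −F gives Δ = (1.485, 0.038).
Then the next iterate is (x, y)₁ = (-0.515, -0.462).
Round to (-0.515, -0.462) and repeat: F = (-4.40889, 3.84346), J = [[3.060, -2.73948], [-2.35158, -1.82567]].
Δ = (1.544, 0.116), so (x, y)₂ = (1.029, -0.346).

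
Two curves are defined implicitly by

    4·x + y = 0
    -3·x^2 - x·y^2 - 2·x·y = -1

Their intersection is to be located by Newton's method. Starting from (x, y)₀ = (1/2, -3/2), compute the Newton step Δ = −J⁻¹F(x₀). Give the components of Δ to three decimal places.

(0.088, -0.853)

At (1/2, -3/2): F = (0.500, 0.625).
Jacobian J = [[4, 1], [-6·x - y^2 - 2·y, -2·x·y - 2·x]].
At the point, J = [[4.000, 1.000], [-2.250, 0.500]] (det J = 4.250).
Solving J·Δ = −F gives Δ = (0.088, -0.853).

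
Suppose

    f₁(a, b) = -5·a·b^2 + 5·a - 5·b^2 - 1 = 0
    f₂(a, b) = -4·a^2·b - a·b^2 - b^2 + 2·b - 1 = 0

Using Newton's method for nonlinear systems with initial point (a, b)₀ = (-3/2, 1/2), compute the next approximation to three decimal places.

(0.103, 1.245)

At (-3/2, 1/2): F = (-7.875, -4.375).
Jacobian J = [[-5·b^2 + 5, -10·a·b - 10·b], [-8·a·b - b^2, -4·a^2 - 2·a·b - 2·b + 2]].
At the point, J = [[3.750, 2.500], [5.750, -6.500]] (det J = -38.750).
Solving J·Δ = −F gives Δ = (1.603, 0.745).
Then the next iterate is (a, b)₁ = (0.103, 1.245).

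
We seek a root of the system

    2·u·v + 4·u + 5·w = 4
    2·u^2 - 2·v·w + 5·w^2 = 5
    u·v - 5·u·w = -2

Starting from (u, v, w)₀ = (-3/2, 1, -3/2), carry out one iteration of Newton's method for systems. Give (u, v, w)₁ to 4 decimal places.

At (-3/2, 1, -3/2): F = (-20.5000, 13.7500, -10.7500).
Jacobian J = [[2·v + 4, 2·u, 5], [4·u, -2·w, -2·v + 10·w], [v - 5·w, u, -5·u]].
At the point, J = [[6.0000, -3.0000, 5.0000], [-6.0000, 3.0000, -17.0000], [8.5000, -1.5000, 7.5000]] (det J = 198.0000).
Solving J·Δ = −F gives Δ = (0.6023, -6.5663, -0.5625).
Then the next iterate is (u, v, w)₁ = (-0.8977, -5.5663, -2.0625).

(-0.8977, -5.5663, -2.0625)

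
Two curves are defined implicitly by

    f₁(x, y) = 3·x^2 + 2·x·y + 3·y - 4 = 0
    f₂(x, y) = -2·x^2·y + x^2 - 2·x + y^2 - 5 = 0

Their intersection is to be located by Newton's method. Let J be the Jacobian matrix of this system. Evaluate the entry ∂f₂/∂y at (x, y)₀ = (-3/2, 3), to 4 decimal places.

∂f₂/∂y = -2·x^2 + 2·y.
At (-3/2, 3) this is 1.5000.

1.5000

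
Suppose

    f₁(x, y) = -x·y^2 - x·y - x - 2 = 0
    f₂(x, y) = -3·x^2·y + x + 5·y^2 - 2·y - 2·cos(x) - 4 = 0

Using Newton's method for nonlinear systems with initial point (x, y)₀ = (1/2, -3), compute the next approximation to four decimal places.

(0.2021, -1.6342)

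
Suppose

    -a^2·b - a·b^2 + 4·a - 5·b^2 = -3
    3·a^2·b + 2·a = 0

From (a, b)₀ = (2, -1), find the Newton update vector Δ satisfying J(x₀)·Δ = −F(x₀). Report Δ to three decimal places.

At (2, -1): F = (8.000, -8.000).
Jacobian J = [[-2·a·b - b^2 + 4, -a^2 - 2·a·b - 10·b], [6·a·b + 2, 3·a^2]].
At the point, J = [[7.000, 10.000], [-10.000, 12.000]] (det J = 184.000).
Solving J·Δ = −F gives Δ = (-0.957, -0.130).

(-0.957, -0.130)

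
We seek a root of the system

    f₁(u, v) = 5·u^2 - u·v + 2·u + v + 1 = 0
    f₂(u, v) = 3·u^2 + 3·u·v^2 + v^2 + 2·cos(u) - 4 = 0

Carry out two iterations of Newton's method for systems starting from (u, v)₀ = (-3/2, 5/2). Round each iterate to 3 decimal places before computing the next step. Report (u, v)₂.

(5.247, 20.432)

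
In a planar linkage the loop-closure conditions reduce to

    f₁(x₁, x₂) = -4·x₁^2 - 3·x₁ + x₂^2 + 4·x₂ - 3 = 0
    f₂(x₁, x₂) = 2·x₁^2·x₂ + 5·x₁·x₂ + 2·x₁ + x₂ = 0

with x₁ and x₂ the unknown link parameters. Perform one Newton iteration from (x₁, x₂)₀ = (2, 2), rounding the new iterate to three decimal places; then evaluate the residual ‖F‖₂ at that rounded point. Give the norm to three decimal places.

At (2, 2): F = (-13.000, 42.000).
Jacobian J = [[-8·x₁ - 3, 2·x₂ + 4], [4·x₁·x₂ + 5·x₂ + 2, 2·x₁^2 + 5·x₁ + 1]].
At the point, J = [[-19.000, 8.000], [28.000, 19.000]] (det J = -585.000).
Solving J·Δ = −F gives Δ = (-0.997, -0.742).
Then the next iterate is (x₁, x₂)₁ = (1.003, 1.258).
Re-evaluating at (1.003, 1.258): F = (-3.41847, 12.10399), so ‖F‖₂ = 12.577.

12.577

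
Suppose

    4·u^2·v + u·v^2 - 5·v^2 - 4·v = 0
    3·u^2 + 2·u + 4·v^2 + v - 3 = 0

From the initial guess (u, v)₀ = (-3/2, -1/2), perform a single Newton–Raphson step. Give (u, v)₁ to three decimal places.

At (-3/2, -1/2): F = (-4.125, 1.250).
Jacobian J = [[8·u·v + v^2, 4·u^2 + 2·u·v - 10·v - 4], [6·u + 2, 8·v + 1]].
At the point, J = [[6.250, 11.500], [-7.000, -3.000]] (det J = 61.750).
Solving J·Δ = −F gives Δ = (0.032, 0.341).
Then the next iterate is (u, v)₁ = (-1.468, -0.159).

(-1.468, -0.159)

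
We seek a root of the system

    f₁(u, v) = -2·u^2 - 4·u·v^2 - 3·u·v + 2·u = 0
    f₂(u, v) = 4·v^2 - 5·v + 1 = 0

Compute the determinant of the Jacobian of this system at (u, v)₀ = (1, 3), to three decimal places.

J = [[-4·u - 4·v^2 - 3·v + 2, -8·u·v - 3·u], [0, 8·v - 5]].
At the point, J = [[-47.000, -27.000], [0.000, 19.000]].
det J = -893.000.

-893.000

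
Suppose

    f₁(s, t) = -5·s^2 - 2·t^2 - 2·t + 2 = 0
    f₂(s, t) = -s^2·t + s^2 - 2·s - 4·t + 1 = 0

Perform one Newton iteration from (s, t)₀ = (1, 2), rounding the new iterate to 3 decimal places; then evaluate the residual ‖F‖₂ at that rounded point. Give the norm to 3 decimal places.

At (1, 2): F = (-15.000, -10.000).
Jacobian J = [[-10·s, -4·t - 2], [-2·s·t + 2·s - 2, -s^2 - 4]].
At the point, J = [[-10.000, -10.000], [-4.000, -5.000]] (det J = 10.000).
Solving J·Δ = −F gives Δ = (2.500, -4.000).
Then the next iterate is (s, t)₁ = (3.500, -2.000).
Re-evaluating at (3.500, -2.000): F = (-63.250, 38.750), so ‖F‖₂ = 74.176.

74.176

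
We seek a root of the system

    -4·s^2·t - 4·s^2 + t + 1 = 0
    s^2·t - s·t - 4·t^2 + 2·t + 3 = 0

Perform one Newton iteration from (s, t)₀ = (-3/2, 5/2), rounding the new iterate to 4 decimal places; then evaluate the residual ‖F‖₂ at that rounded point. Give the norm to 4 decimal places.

7.9427

At (-3/2, 5/2): F = (-28.0000, -7.6250).
Jacobian J = [[-8·s·t - 8·s, -4·s^2 + 1], [2·s·t - t, s^2 - s - 8·t + 2]].
At the point, J = [[42.0000, -8.0000], [-10.0000, -14.2500]] (det J = -678.5000).
Solving J·Δ = −F gives Δ = (0.4982, -0.8847).
Then the next iterate is (s, t)₁ = (-1.0018, 1.6153).
Re-evaluating at (-1.0018, 1.6153): F = (-7.883594, -0.966849), so ‖F‖₂ = 7.9427.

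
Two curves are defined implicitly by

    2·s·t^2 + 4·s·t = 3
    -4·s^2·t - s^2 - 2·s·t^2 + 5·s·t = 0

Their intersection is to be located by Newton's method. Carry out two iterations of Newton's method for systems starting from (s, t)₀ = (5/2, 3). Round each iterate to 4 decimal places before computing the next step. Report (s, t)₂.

At (5/2, 3): F = (72.0000, -88.7500).
Jacobian J = [[2·t^2 + 4·t, 4·s·t + 4·s], [-8·s·t - 2·s - 2·t^2 + 5·t, -4·s^2 - 4·s·t + 5·s]].
At the point, J = [[30.0000, 40.0000], [-68.0000, -42.5000]] (det J = 1445.0000).
Solving J·Δ = −F gives Δ = (-0.3391, -1.5457).
Then the next iterate is (s, t)₁ = (2.1609, 1.4543).
Round to (2.1609, 1.4543) and repeat: F = (18.710945, -25.260412), J = [[10.047177, 21.213987], [-26.421052, -20.443843]].
Δ = (-0.4319, -0.6775), so (s, t)₂ = (1.7290, 0.7768).

(1.7290, 0.7768)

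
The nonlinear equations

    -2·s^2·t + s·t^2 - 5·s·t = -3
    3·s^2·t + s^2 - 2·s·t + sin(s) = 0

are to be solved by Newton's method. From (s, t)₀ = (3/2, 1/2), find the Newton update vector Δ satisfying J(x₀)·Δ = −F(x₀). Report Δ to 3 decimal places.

(-0.891, 0.196)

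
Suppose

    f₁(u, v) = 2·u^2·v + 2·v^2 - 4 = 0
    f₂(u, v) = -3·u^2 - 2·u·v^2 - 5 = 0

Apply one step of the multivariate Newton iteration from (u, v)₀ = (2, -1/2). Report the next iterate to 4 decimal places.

(0.6780, -0.1314)

At (2, -1/2): F = (-7.5000, -18.0000).
Jacobian J = [[4·u·v, 2·u^2 + 4·v], [-6·u - 2·v^2, -4·u·v]].
At the point, J = [[-4.0000, 6.0000], [-12.5000, 4.0000]] (det J = 59.0000).
Solving J·Δ = −F gives Δ = (-1.3220, 0.3686).
Then the next iterate is (u, v)₁ = (0.6780, -0.1314).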